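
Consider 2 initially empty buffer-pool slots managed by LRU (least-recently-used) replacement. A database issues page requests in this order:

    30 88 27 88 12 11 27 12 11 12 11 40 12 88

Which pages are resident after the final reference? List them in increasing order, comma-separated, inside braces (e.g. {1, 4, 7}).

30 -> fault, frames {30}
88 -> fault, frames {30,88}
27 -> fault, evict 30, frames {88,27}
88 -> hit
12 -> fault, evict 27, frames {88,12}
11 -> fault, evict 88, frames {12,11}
27 -> fault, evict 12, frames {11,27}
12 -> fault, evict 11, frames {27,12}
11 -> fault, evict 27, frames {12,11}
12 -> hit
11 -> hit
40 -> fault, evict 12, frames {11,40}
12 -> fault, evict 11, frames {40,12}
88 -> fault, evict 40, frames {12,88}

{12, 88}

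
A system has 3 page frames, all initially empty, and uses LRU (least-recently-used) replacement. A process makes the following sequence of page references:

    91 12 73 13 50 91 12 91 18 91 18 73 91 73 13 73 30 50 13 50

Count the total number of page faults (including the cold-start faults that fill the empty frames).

13

91 → miss, frames [91]
12 → miss, frames [91, 12]
73 → miss, frames [91, 12, 73]
13 → miss, evict 91, frames [12, 73, 13]
50 → miss, evict 12, frames [73, 13, 50]
91 → miss, evict 73, frames [13, 50, 91]
12 → miss, evict 13, frames [50, 91, 12]
91 → hit
18 → miss, evict 50, frames [12, 91, 18]
91 → hit
18 → hit
73 → miss, evict 12, frames [91, 18, 73]
91 → hit
73 → hit
13 → miss, evict 18, frames [91, 73, 13]
73 → hit
30 → miss, evict 91, frames [13, 73, 30]
50 → miss, evict 13, frames [73, 30, 50]
13 → miss, evict 73, frames [30, 50, 13]
50 → hit
Page faults: 13.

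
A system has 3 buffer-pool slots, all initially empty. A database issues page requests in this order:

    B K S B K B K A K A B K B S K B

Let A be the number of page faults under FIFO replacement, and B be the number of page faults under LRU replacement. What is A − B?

2

Under FIFO: F F F . . . . F . . F F . F . . → 7 faults.
Under LRU: F F F . . . . F . . . . . F . . → 5 faults.
A − B = 7 − 5 = 2.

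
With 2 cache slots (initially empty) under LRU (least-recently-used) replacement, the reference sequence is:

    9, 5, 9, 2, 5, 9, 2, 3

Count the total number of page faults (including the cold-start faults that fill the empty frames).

9 -> miss, frames [9]
5 -> miss, frames [9, 5]
9 -> hit
2 -> miss, evict 5, frames [9, 2]
5 -> miss, evict 9, frames [2, 5]
9 -> miss, evict 2, frames [5, 9]
2 -> miss, evict 5, frames [9, 2]
3 -> miss, evict 9, frames [2, 3]
Page faults: 7.

7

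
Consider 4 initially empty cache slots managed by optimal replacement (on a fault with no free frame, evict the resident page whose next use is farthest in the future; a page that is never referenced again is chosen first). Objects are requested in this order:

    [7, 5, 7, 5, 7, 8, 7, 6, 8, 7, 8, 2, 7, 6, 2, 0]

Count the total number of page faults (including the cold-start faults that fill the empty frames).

7 -> fault, frames [7]
5 -> fault, frames [7, 5]
7 -> hit
5 -> hit
7 -> hit
8 -> fault, frames [7, 5, 8]
7 -> hit
6 -> fault, frames [7, 5, 8, 6]
8 -> hit
7 -> hit
8 -> hit
2 -> fault, evict 8, frames [7, 5, 6, 2]
7 -> hit
6 -> hit
2 -> hit
0 -> fault, evict 2, frames [7, 5, 6, 0]
Page faults: 6.

6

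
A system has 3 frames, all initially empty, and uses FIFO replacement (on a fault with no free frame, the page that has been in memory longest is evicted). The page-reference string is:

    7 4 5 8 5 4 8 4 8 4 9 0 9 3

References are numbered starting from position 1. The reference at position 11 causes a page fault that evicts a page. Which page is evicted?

4

pos 1: 7 → miss, frames {7}
pos 2: 4 → miss, frames {7,4}
pos 3: 5 → miss, frames {7,4,5}
pos 4: 8 → miss, evict 7, frames {4,5,8}
pos 5: 5 → hit
pos 6: 4 → hit
pos 7: 8 → hit
pos 8: 4 → hit
pos 9: 8 → hit
pos 10: 4 → hit
pos 11: 9 → miss, evict 4, frames {5,8,9}
At position 11, page 4 is evicted.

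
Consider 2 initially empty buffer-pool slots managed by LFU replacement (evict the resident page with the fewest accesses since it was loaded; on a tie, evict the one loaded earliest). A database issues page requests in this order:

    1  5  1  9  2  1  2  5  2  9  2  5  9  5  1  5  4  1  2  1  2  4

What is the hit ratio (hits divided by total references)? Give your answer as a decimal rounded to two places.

0.36

1: fault, frames {1}
5: fault, frames {1,5}
1: hit
9: fault, evict 5, frames {1,9}
2: fault, evict 9, frames {1,2}
1: hit
2: hit
5: fault, evict 2, frames {1,5}
2: fault, evict 5, frames {1,2}
9: fault, evict 2, frames {1,9}
2: fault, evict 9, frames {1,2}
5: fault, evict 2, frames {1,5}
9: fault, evict 5, frames {1,9}
5: fault, evict 9, frames {1,5}
1: hit
5: hit
4: fault, evict 5, frames {1,4}
1: hit
2: fault, evict 4, frames {1,2}
1: hit
2: hit
4: fault, evict 2, frames {1,4}
Hits: 8 of 22 references → 8/22 = 0.3636.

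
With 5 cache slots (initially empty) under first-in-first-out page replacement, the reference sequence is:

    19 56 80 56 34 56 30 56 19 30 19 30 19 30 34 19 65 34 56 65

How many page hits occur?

14

19: fault, frames {19}
56: fault, frames {19,56}
80: fault, frames {19,56,80}
56: hit
34: fault, frames {19,56,80,34}
56: hit
30: fault, frames {19,56,80,34,30}
56: hit
19: hit
30: hit
19: hit
30: hit
19: hit
30: hit
34: hit
19: hit
65: fault, evict 19, frames {56,80,34,30,65}
34: hit
56: hit
65: hit
Hits: 14.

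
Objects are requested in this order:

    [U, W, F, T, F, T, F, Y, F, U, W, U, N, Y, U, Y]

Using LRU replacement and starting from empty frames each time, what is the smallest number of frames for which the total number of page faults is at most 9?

f=1: 16 faults
f=2: 10 faults
f=3: 9 faults
f=4: 9 faults
f=5: 6 faults
f=6: 6 faults
Smallest f with faults ≤ 9 is 3.

3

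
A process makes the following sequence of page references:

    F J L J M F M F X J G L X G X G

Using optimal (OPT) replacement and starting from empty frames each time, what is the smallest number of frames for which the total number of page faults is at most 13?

f=1: 16 faults
f=2: 10 faults
f=3: 7 faults
f=4: 6 faults
f=5: 6 faults
f=6: 6 faults
Smallest f with faults ≤ 13 is 2.

2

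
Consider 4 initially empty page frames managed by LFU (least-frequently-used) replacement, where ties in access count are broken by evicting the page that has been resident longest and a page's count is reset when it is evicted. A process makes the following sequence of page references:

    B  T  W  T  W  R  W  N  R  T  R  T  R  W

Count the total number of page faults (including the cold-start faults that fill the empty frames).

B → fault, frames {B}
T → fault, frames {B,T}
W → fault, frames {B,T,W}
T → hit
W → hit
R → fault, frames {B,T,W,R}
W → hit
N → fault, evict B, frames {T,W,R,N}
R → hit
T → hit
R → hit
T → hit
R → hit
W → hit
Page faults: 5.

5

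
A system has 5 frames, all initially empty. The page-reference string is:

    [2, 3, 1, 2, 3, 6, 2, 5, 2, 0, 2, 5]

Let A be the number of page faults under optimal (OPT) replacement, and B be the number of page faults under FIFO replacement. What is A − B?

Under OPT: F F F . . F . F . F . . → 6 faults.
Under FIFO: F F F . . F . F . F F . → 7 faults.
A − B = 6 − 7 = -1.

-1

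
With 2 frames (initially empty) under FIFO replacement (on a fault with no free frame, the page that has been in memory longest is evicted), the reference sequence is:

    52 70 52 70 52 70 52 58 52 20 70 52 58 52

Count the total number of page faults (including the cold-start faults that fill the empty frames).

52: fault, frames (52)
70: fault, frames (52 70)
52: hit
70: hit
52: hit
70: hit
52: hit
58: fault, evict 52, frames (70 58)
52: fault, evict 70, frames (58 52)
20: fault, evict 58, frames (52 20)
70: fault, evict 52, frames (20 70)
52: fault, evict 20, frames (70 52)
58: fault, evict 70, frames (52 58)
52: hit
Page faults: 8.

8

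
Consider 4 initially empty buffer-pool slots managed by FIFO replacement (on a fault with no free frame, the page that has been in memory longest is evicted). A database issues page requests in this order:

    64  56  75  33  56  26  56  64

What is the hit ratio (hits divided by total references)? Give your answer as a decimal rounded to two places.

64 → fault, frames {64}
56 → fault, frames {64,56}
75 → fault, frames {64,56,75}
33 → fault, frames {64,56,75,33}
56 → hit
26 → fault, evict 64, frames {56,75,33,26}
56 → hit
64 → fault, evict 56, frames {75,33,26,64}
Hits: 2 of 8 references → 2/8 = 0.2500.

0.25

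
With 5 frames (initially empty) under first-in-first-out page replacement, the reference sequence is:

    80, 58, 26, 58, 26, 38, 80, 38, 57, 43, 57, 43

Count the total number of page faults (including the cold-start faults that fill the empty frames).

80 -> miss, frames [80]
58 -> miss, frames [80, 58]
26 -> miss, frames [80, 58, 26]
58 -> hit
26 -> hit
38 -> miss, frames [80, 58, 26, 38]
80 -> hit
38 -> hit
57 -> miss, frames [80, 58, 26, 38, 57]
43 -> miss, evict 80, frames [58, 26, 38, 57, 43]
57 -> hit
43 -> hit
Page faults: 6.

6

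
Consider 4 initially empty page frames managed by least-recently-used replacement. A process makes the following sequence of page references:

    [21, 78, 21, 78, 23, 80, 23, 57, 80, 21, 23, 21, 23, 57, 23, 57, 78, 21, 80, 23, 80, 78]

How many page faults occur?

9

21: fault, frames {21}
78: fault, frames {21,78}
21: hit
78: hit
23: fault, frames {21,78,23}
80: fault, frames {21,78,23,80}
23: hit
57: fault, evict 21, frames {78,80,23,57}
80: hit
21: fault, evict 78, frames {23,57,80,21}
23: hit
21: hit
23: hit
57: hit
23: hit
57: hit
78: fault, evict 80, frames {21,23,57,78}
21: hit
80: fault, evict 23, frames {57,78,21,80}
23: fault, evict 57, frames {78,21,80,23}
80: hit
78: hit
Page faults: 9.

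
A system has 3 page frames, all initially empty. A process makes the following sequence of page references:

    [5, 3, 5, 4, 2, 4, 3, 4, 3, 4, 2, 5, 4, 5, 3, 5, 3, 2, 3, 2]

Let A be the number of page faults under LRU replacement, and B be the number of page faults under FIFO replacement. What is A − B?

Under LRU: F F . F F . F . . . . F . . F . . F . . → 8 faults.
Under FIFO: F F . F F . . . . . . F . . F . . . . . → 6 faults.
A − B = 8 − 6 = 2.

2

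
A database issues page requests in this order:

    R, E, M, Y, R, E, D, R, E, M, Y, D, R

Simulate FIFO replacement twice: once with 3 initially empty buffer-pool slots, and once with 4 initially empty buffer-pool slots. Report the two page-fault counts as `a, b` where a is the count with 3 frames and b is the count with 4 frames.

10, 11

3 frames: F F F F F F F . . F F . F → 10 faults.
4 frames: F F F F . . F F F F F F F → 11 faults.
11 > 10: adding a frame increased faults — Belady's anomaly.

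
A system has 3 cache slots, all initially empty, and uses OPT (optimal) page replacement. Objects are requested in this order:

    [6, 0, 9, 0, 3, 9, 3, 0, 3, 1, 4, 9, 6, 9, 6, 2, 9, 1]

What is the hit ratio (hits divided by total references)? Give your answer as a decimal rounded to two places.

0.56

6: miss, frames {6}
0: miss, frames {6,0}
9: miss, frames {6,0,9}
0: hit
3: miss, evict 6, frames {0,9,3}
9: hit
3: hit
0: hit
3: hit
1: miss, evict 3, frames {0,9,1}
4: miss, evict 0, frames {9,1,4}
9: hit
6: miss, evict 4, frames {9,1,6}
9: hit
6: hit
2: miss, evict 6, frames {9,1,2}
9: hit
1: hit
Hits: 10 of 18 references → 10/18 = 0.5556.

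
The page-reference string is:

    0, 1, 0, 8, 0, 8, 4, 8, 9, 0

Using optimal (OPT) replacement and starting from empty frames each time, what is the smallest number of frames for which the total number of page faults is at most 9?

2

f=1: 10 faults
f=2: 6 faults
f=3: 5 faults
f=4: 5 faults
f=5: 5 faults
Smallest f with faults ≤ 9 is 2.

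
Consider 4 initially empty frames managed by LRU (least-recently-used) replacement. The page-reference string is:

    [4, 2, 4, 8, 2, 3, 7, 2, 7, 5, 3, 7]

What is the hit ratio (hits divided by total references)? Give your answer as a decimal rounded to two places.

0.50

4 → miss, frames [4]
2 → miss, frames [4, 2]
4 → hit
8 → miss, frames [2, 4, 8]
2 → hit
3 → miss, frames [4, 8, 2, 3]
7 → miss, evict 4, frames [8, 2, 3, 7]
2 → hit
7 → hit
5 → miss, evict 8, frames [3, 2, 7, 5]
3 → hit
7 → hit
Hits: 6 of 12 references → 6/12 = 0.5000.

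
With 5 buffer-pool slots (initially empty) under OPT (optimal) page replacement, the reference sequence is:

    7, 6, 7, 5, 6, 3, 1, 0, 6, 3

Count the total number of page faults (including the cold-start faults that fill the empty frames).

6

7: miss, frames [7]
6: miss, frames [7, 6]
7: hit
5: miss, frames [7, 6, 5]
6: hit
3: miss, frames [7, 6, 5, 3]
1: miss, frames [7, 6, 5, 3, 1]
0: miss, evict 1, frames [7, 6, 5, 3, 0]
6: hit
3: hit
Page faults: 6.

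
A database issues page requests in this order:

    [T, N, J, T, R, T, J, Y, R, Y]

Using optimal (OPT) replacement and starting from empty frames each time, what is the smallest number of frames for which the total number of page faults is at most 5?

3

f=1: 10 faults
f=2: 6 faults
f=3: 5 faults
f=4: 5 faults
f=5: 5 faults
Smallest f with faults ≤ 5 is 3.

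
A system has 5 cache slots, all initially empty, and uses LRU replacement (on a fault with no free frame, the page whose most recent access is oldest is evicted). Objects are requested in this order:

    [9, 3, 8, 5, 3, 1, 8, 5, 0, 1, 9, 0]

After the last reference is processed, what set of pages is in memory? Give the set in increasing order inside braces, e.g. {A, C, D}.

{0, 1, 5, 8, 9}

9 → fault, frames (9)
3 → fault, frames (9 3)
8 → fault, frames (9 3 8)
5 → fault, frames (9 3 8 5)
3 → hit
1 → fault, frames (9 8 5 3 1)
8 → hit
5 → hit
0 → fault, evict 9, frames (3 1 8 5 0)
1 → hit
9 → fault, evict 3, frames (8 5 0 1 9)
0 → hit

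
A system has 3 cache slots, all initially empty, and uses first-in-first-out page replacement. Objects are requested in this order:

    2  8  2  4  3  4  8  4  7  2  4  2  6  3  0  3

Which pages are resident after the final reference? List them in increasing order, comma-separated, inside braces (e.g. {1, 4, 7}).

2: miss, frames (2)
8: miss, frames (2 8)
2: hit
4: miss, frames (2 8 4)
3: miss, evict 2, frames (8 4 3)
4: hit
8: hit
4: hit
7: miss, evict 8, frames (4 3 7)
2: miss, evict 4, frames (3 7 2)
4: miss, evict 3, frames (7 2 4)
2: hit
6: miss, evict 7, frames (2 4 6)
3: miss, evict 2, frames (4 6 3)
0: miss, evict 4, frames (6 3 0)
3: hit

{0, 3, 6}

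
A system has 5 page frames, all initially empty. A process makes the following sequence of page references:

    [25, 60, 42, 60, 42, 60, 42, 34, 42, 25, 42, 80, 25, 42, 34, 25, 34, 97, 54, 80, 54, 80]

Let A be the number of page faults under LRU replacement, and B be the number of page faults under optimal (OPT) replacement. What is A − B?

Under LRU: F F F . . . . F . . . F . . . . . F F F . . → 8 faults.
Under OPT: F F F . . . . F . . . F . . . . . F F . . . → 7 faults.
A − B = 8 − 7 = 1.

1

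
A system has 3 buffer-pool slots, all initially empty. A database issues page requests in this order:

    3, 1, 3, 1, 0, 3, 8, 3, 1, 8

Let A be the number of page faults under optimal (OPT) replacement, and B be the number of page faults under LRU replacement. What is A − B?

Under OPT: F F . . F . F . . . → 4 faults.
Under LRU: F F . . F . F . F . → 5 faults.
A − B = 4 − 5 = -1.

-1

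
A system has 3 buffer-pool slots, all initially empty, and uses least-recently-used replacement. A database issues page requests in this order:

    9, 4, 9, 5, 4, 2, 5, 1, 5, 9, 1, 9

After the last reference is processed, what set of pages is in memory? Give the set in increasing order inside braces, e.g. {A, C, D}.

9 -> miss, frames (9)
4 -> miss, frames (9 4)
9 -> hit
5 -> miss, frames (4 9 5)
4 -> hit
2 -> miss, evict 9, frames (5 4 2)
5 -> hit
1 -> miss, evict 4, frames (2 5 1)
5 -> hit
9 -> miss, evict 2, frames (1 5 9)
1 -> hit
9 -> hit

{1, 5, 9}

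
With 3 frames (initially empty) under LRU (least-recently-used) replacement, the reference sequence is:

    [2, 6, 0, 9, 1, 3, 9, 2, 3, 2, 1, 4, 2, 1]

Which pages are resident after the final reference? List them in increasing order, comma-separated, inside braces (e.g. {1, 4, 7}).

{1, 2, 4}

2 -> miss, frames (2)
6 -> miss, frames (2 6)
0 -> miss, frames (2 6 0)
9 -> miss, evict 2, frames (6 0 9)
1 -> miss, evict 6, frames (0 9 1)
3 -> miss, evict 0, frames (9 1 3)
9 -> hit
2 -> miss, evict 1, frames (3 9 2)
3 -> hit
2 -> hit
1 -> miss, evict 9, frames (3 2 1)
4 -> miss, evict 3, frames (2 1 4)
2 -> hit
1 -> hit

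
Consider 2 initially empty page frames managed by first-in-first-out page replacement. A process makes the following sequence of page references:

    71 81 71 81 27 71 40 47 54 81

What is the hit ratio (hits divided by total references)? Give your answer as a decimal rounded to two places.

0.20

71: fault, frames [71]
81: fault, frames [71, 81]
71: hit
81: hit
27: fault, evict 71, frames [81, 27]
71: fault, evict 81, frames [27, 71]
40: fault, evict 27, frames [71, 40]
47: fault, evict 71, frames [40, 47]
54: fault, evict 40, frames [47, 54]
81: fault, evict 47, frames [54, 81]
Hits: 2 of 10 references → 2/10 = 0.2000.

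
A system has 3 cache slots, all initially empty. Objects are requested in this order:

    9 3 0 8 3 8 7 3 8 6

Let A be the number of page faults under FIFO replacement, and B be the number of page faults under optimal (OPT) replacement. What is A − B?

Under FIFO: F F F F . . F F . F → 7 faults.
Under OPT: F F F F . . F . . F → 6 faults.
A − B = 7 − 6 = 1.

1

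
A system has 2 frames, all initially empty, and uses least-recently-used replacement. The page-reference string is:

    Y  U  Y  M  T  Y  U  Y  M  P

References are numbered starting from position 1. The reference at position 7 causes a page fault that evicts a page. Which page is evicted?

T

pos 1: Y → miss, frames (Y)
pos 2: U → miss, frames (Y U)
pos 3: Y → hit
pos 4: M → miss, evict U, frames (Y M)
pos 5: T → miss, evict Y, frames (M T)
pos 6: Y → miss, evict M, frames (T Y)
pos 7: U → miss, evict T, frames (Y U)
At position 7, page T is evicted.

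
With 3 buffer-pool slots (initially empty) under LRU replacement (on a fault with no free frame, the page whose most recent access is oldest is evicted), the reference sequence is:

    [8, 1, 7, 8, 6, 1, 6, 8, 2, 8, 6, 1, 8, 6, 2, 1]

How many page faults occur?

9

8 -> fault, frames [8]
1 -> fault, frames [8, 1]
7 -> fault, frames [8, 1, 7]
8 -> hit
6 -> fault, evict 1, frames [7, 8, 6]
1 -> fault, evict 7, frames [8, 6, 1]
6 -> hit
8 -> hit
2 -> fault, evict 1, frames [6, 8, 2]
8 -> hit
6 -> hit
1 -> fault, evict 2, frames [8, 6, 1]
8 -> hit
6 -> hit
2 -> fault, evict 1, frames [8, 6, 2]
1 -> fault, evict 8, frames [6, 2, 1]
Page faults: 9.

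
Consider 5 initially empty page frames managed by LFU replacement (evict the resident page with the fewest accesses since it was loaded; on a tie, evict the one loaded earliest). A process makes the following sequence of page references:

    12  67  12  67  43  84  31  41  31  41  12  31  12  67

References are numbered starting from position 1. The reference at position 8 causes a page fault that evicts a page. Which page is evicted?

43

pos 1: 12 -> fault, frames [12]
pos 2: 67 -> fault, frames [12, 67]
pos 3: 12 -> hit
pos 4: 67 -> hit
pos 5: 43 -> fault, frames [12, 67, 43]
pos 6: 84 -> fault, frames [12, 67, 43, 84]
pos 7: 31 -> fault, frames [12, 67, 43, 84, 31]
pos 8: 41 -> fault, evict 43, frames [12, 67, 84, 31, 41]
At position 8, page 43 is evicted.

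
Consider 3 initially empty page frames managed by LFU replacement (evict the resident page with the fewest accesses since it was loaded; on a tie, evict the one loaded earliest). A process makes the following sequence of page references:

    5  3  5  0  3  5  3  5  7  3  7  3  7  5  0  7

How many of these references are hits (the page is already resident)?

5 -> fault, frames {5}
3 -> fault, frames {5,3}
5 -> hit
0 -> fault, frames {5,3,0}
3 -> hit
5 -> hit
3 -> hit
5 -> hit
7 -> fault, evict 0, frames {5,3,7}
3 -> hit
7 -> hit
3 -> hit
7 -> hit
5 -> hit
0 -> fault, evict 7, frames {5,3,0}
7 -> fault, evict 0, frames {5,3,7}
Hits: 10.

10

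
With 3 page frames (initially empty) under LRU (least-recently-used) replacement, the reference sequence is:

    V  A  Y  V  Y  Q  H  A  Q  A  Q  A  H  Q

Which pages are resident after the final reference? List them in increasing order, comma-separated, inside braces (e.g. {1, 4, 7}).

{A, H, Q}

V: fault, frames {V}
A: fault, frames {V,A}
Y: fault, frames {V,A,Y}
V: hit
Y: hit
Q: fault, evict A, frames {V,Y,Q}
H: fault, evict V, frames {Y,Q,H}
A: fault, evict Y, frames {Q,H,A}
Q: hit
A: hit
Q: hit
A: hit
H: hit
Q: hit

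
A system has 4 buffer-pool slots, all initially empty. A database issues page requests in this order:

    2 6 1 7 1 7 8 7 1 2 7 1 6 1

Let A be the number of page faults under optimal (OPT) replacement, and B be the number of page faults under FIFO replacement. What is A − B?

-2

Under OPT: F F F F . . F . . . . . F . → 6 faults.
Under FIFO: F F F F . . F . . F . . F F → 8 faults.
A − B = 6 − 8 = -2.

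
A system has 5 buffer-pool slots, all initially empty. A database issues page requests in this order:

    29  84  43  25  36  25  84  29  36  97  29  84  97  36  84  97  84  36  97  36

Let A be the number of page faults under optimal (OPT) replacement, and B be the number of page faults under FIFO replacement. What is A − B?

-2

Under OPT: F F F F F . . . . F . . . . . . . . . . → 6 faults.
Under FIFO: F F F F F . . . . F F F . . . . . . . . → 8 faults.
A − B = 6 − 8 = -2.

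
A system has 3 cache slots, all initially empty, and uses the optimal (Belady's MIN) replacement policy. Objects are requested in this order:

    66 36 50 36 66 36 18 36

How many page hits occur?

4

66 -> fault, frames [66]
36 -> fault, frames [66, 36]
50 -> fault, frames [66, 36, 50]
36 -> hit
66 -> hit
36 -> hit
18 -> fault, evict 50, frames [66, 36, 18]
36 -> hit
Hits: 4.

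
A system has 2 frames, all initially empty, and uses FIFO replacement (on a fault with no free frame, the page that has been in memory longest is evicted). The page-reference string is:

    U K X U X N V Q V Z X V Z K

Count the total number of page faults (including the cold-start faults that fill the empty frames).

U -> miss, frames [U]
K -> miss, frames [U, K]
X -> miss, evict U, frames [K, X]
U -> miss, evict K, frames [X, U]
X -> hit
N -> miss, evict X, frames [U, N]
V -> miss, evict U, frames [N, V]
Q -> miss, evict N, frames [V, Q]
V -> hit
Z -> miss, evict V, frames [Q, Z]
X -> miss, evict Q, frames [Z, X]
V -> miss, evict Z, frames [X, V]
Z -> miss, evict X, frames [V, Z]
K -> miss, evict V, frames [Z, K]
Page faults: 12.

12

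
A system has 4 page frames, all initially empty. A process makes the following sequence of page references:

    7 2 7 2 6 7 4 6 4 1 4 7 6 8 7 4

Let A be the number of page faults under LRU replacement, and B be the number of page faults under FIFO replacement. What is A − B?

-1

Under LRU: F F . . F . F . . F . . . F . . → 6 faults.
Under FIFO: F F . . F . F . . F . F . F . . → 7 faults.
A − B = 6 − 7 = -1.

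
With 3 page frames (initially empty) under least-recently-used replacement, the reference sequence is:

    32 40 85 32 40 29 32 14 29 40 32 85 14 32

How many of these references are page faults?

32: fault, frames [32]
40: fault, frames [32, 40]
85: fault, frames [32, 40, 85]
32: hit
40: hit
29: fault, evict 85, frames [32, 40, 29]
32: hit
14: fault, evict 40, frames [29, 32, 14]
29: hit
40: fault, evict 32, frames [14, 29, 40]
32: fault, evict 14, frames [29, 40, 32]
85: fault, evict 29, frames [40, 32, 85]
14: fault, evict 40, frames [32, 85, 14]
32: hit
Page faults: 9.

9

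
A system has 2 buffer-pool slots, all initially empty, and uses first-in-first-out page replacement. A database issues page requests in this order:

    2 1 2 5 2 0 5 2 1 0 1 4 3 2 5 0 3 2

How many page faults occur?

16

2 -> fault, frames [2]
1 -> fault, frames [2, 1]
2 -> hit
5 -> fault, evict 2, frames [1, 5]
2 -> fault, evict 1, frames [5, 2]
0 -> fault, evict 5, frames [2, 0]
5 -> fault, evict 2, frames [0, 5]
2 -> fault, evict 0, frames [5, 2]
1 -> fault, evict 5, frames [2, 1]
0 -> fault, evict 2, frames [1, 0]
1 -> hit
4 -> fault, evict 1, frames [0, 4]
3 -> fault, evict 0, frames [4, 3]
2 -> fault, evict 4, frames [3, 2]
5 -> fault, evict 3, frames [2, 5]
0 -> fault, evict 2, frames [5, 0]
3 -> fault, evict 5, frames [0, 3]
2 -> fault, evict 0, frames [3, 2]
Page faults: 16.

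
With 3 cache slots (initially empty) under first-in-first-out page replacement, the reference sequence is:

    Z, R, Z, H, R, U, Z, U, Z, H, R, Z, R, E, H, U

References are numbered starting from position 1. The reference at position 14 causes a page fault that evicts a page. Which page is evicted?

U

pos 1: Z → miss, frames [Z]
pos 2: R → miss, frames [Z, R]
pos 3: Z → hit
pos 4: H → miss, frames [Z, R, H]
pos 5: R → hit
pos 6: U → miss, evict Z, frames [R, H, U]
pos 7: Z → miss, evict R, frames [H, U, Z]
pos 8: U → hit
pos 9: Z → hit
pos 10: H → hit
pos 11: R → miss, evict H, frames [U, Z, R]
pos 12: Z → hit
pos 13: R → hit
pos 14: E → miss, evict U, frames [Z, R, E]
At position 14, page U is evicted.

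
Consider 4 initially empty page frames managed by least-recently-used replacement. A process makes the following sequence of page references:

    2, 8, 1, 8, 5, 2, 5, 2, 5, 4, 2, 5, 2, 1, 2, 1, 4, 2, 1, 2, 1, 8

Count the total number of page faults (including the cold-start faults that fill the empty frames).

7

2 → fault, frames (2)
8 → fault, frames (2 8)
1 → fault, frames (2 8 1)
8 → hit
5 → fault, frames (2 1 8 5)
2 → hit
5 → hit
2 → hit
5 → hit
4 → fault, evict 1, frames (8 2 5 4)
2 → hit
5 → hit
2 → hit
1 → fault, evict 8, frames (4 5 2 1)
2 → hit
1 → hit
4 → hit
2 → hit
1 → hit
2 → hit
1 → hit
8 → fault, evict 5, frames (4 2 1 8)
Page faults: 7.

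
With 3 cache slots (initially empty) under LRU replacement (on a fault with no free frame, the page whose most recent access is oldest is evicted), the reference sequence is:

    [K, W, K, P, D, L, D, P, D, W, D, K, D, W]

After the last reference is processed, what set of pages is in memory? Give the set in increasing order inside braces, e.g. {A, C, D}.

{D, K, W}

K: fault, frames (K)
W: fault, frames (K W)
K: hit
P: fault, frames (W K P)
D: fault, evict W, frames (K P D)
L: fault, evict K, frames (P D L)
D: hit
P: hit
D: hit
W: fault, evict L, frames (P D W)
D: hit
K: fault, evict P, frames (W D K)
D: hit
W: hit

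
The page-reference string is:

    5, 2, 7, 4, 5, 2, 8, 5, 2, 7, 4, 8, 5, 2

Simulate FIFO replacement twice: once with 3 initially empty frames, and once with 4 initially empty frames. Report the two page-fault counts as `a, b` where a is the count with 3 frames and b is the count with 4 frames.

3 frames: F F F F F F F . . F F . F F → 11 faults.
4 frames: F F F F . . F F F F F F F F → 12 faults.
12 > 11: adding a frame increased faults — Belady's anomaly.

11, 12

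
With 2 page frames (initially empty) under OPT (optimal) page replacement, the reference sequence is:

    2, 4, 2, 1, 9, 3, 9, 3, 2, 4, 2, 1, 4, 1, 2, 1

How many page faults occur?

9

2 → fault, frames {2}
4 → fault, frames {2,4}
2 → hit
1 → fault, evict 4, frames {2,1}
9 → fault, evict 1, frames {2,9}
3 → fault, evict 2, frames {9,3}
9 → hit
3 → hit
2 → fault, evict 3, frames {9,2}
4 → fault, evict 9, frames {2,4}
2 → hit
1 → fault, evict 2, frames {4,1}
4 → hit
1 → hit
2 → fault, evict 4, frames {1,2}
1 → hit
Page faults: 9.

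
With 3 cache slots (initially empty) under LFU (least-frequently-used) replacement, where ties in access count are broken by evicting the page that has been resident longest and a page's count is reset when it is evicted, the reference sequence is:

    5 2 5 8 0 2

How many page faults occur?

5

5 -> fault, frames [5]
2 -> fault, frames [5, 2]
5 -> hit
8 -> fault, frames [5, 2, 8]
0 -> fault, evict 2, frames [5, 8, 0]
2 -> fault, evict 8, frames [5, 0, 2]
Page faults: 5.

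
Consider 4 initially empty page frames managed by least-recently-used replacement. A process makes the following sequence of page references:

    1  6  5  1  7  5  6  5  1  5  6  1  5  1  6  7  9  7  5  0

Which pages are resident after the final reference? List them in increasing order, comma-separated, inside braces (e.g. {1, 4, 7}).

{0, 5, 7, 9}

1 → miss, frames (1)
6 → miss, frames (1 6)
5 → miss, frames (1 6 5)
1 → hit
7 → miss, frames (6 5 1 7)
5 → hit
6 → hit
5 → hit
1 → hit
5 → hit
6 → hit
1 → hit
5 → hit
1 → hit
6 → hit
7 → hit
9 → miss, evict 5, frames (1 6 7 9)
7 → hit
5 → miss, evict 1, frames (6 9 7 5)
0 → miss, evict 6, frames (9 7 5 0)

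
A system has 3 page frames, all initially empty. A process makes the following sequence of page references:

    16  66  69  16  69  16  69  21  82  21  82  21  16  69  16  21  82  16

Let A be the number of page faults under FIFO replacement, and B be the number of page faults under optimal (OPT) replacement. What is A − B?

Under FIFO: F F F . . . . F F . . . F F . F F F → 10 faults.
Under OPT: F F F . . . . F F . . . . F . . F . → 7 faults.
A − B = 10 − 7 = 3.

3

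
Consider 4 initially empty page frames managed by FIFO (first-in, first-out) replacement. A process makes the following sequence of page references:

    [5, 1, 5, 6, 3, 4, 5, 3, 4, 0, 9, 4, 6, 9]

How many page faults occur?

5 → miss, frames [5]
1 → miss, frames [5, 1]
5 → hit
6 → miss, frames [5, 1, 6]
3 → miss, frames [5, 1, 6, 3]
4 → miss, evict 5, frames [1, 6, 3, 4]
5 → miss, evict 1, frames [6, 3, 4, 5]
3 → hit
4 → hit
0 → miss, evict 6, frames [3, 4, 5, 0]
9 → miss, evict 3, frames [4, 5, 0, 9]
4 → hit
6 → miss, evict 4, frames [5, 0, 9, 6]
9 → hit
Page faults: 9.

9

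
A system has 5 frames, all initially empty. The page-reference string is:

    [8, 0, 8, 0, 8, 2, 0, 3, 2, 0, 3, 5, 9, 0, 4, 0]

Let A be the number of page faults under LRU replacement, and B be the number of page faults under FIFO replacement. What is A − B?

-1

Under LRU: F F . . . F . F . . . F F . F . → 7 faults.
Under FIFO: F F . . . F . F . . . F F . F F → 8 faults.
A − B = 7 − 8 = -1.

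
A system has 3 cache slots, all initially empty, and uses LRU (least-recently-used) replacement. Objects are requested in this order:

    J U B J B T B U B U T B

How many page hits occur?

7

J → miss, frames {J}
U → miss, frames {J,U}
B → miss, frames {J,U,B}
J → hit
B → hit
T → miss, evict U, frames {J,B,T}
B → hit
U → miss, evict J, frames {T,B,U}
B → hit
U → hit
T → hit
B → hit
Hits: 7.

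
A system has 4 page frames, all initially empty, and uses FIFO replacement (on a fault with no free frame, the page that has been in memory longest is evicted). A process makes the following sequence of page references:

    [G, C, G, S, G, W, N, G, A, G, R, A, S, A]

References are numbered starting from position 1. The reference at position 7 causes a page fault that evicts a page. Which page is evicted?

pos 1: G → fault, frames (G)
pos 2: C → fault, frames (G C)
pos 3: G → hit
pos 4: S → fault, frames (G C S)
pos 5: G → hit
pos 6: W → fault, frames (G C S W)
pos 7: N → fault, evict G, frames (C S W N)
At position 7, page G is evicted.

G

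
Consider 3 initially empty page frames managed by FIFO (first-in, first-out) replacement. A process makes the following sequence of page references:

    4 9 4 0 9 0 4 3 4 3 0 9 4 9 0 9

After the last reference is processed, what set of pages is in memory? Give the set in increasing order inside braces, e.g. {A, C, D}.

4 -> fault, frames [4]
9 -> fault, frames [4, 9]
4 -> hit
0 -> fault, frames [4, 9, 0]
9 -> hit
0 -> hit
4 -> hit
3 -> fault, evict 4, frames [9, 0, 3]
4 -> fault, evict 9, frames [0, 3, 4]
3 -> hit
0 -> hit
9 -> fault, evict 0, frames [3, 4, 9]
4 -> hit
9 -> hit
0 -> fault, evict 3, frames [4, 9, 0]
9 -> hit

{0, 4, 9}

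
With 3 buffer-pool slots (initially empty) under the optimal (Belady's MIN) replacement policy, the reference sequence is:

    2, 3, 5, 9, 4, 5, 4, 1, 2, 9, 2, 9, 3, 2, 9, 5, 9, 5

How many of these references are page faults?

9

2 -> miss, frames {2}
3 -> miss, frames {2,3}
5 -> miss, frames {2,3,5}
9 -> miss, evict 3, frames {2,5,9}
4 -> miss, evict 9, frames {2,5,4}
5 -> hit
4 -> hit
1 -> miss, evict 4, frames {2,5,1}
2 -> hit
9 -> miss, evict 1, frames {2,5,9}
2 -> hit
9 -> hit
3 -> miss, evict 5, frames {2,9,3}
2 -> hit
9 -> hit
5 -> miss, evict 3, frames {2,9,5}
9 -> hit
5 -> hit
Page faults: 9.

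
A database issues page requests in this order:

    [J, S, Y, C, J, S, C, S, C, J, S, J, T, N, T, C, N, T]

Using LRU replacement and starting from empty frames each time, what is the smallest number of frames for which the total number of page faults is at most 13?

f=1: 18 faults
f=2: 14 faults
f=3: 9 faults
f=4: 7 faults
f=5: 6 faults
f=6: 6 faults
Smallest f with faults ≤ 13 is 3.

3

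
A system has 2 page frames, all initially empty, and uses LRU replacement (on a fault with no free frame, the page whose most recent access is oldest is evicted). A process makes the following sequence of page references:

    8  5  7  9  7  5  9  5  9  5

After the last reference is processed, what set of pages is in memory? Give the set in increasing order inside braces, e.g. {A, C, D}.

{5, 9}

8 → fault, frames [8]
5 → fault, frames [8, 5]
7 → fault, evict 8, frames [5, 7]
9 → fault, evict 5, frames [7, 9]
7 → hit
5 → fault, evict 9, frames [7, 5]
9 → fault, evict 7, frames [5, 9]
5 → hit
9 → hit
5 → hit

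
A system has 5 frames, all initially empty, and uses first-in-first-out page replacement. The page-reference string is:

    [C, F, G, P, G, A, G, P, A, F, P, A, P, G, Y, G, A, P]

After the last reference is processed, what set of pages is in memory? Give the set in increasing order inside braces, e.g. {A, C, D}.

C -> miss, frames [C]
F -> miss, frames [C, F]
G -> miss, frames [C, F, G]
P -> miss, frames [C, F, G, P]
G -> hit
A -> miss, frames [C, F, G, P, A]
G -> hit
P -> hit
A -> hit
F -> hit
P -> hit
A -> hit
P -> hit
G -> hit
Y -> miss, evict C, frames [F, G, P, A, Y]
G -> hit
A -> hit
P -> hit

{A, F, G, P, Y}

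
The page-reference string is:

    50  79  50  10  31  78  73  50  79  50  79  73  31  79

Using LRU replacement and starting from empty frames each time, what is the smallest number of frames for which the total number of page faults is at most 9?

f=1: 14 faults
f=2: 11 faults
f=3: 9 faults
f=4: 9 faults
f=5: 7 faults
f=6: 6 faults
Smallest f with faults ≤ 9 is 3.

3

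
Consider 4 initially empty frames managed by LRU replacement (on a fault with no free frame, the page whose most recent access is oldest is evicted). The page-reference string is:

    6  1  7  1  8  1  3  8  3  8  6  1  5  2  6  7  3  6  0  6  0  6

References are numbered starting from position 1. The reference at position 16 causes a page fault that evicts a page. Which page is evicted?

pos 1: 6: miss, frames [6]
pos 2: 1: miss, frames [6, 1]
pos 3: 7: miss, frames [6, 1, 7]
pos 4: 1: hit
pos 5: 8: miss, frames [6, 7, 1, 8]
pos 6: 1: hit
pos 7: 3: miss, evict 6, frames [7, 8, 1, 3]
pos 8: 8: hit
pos 9: 3: hit
pos 10: 8: hit
pos 11: 6: miss, evict 7, frames [1, 3, 8, 6]
pos 12: 1: hit
pos 13: 5: miss, evict 3, frames [8, 6, 1, 5]
pos 14: 2: miss, evict 8, frames [6, 1, 5, 2]
pos 15: 6: hit
pos 16: 7: miss, evict 1, frames [5, 2, 6, 7]
At position 16, page 1 is evicted.

1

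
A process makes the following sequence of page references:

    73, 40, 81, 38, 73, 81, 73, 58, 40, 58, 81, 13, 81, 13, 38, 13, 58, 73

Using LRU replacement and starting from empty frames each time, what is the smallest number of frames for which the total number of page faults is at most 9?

f=1: 18 faults
f=2: 13 faults
f=3: 12 faults
f=4: 9 faults
f=5: 8 faults
f=6: 6 faults
Smallest f with faults ≤ 9 is 4.

4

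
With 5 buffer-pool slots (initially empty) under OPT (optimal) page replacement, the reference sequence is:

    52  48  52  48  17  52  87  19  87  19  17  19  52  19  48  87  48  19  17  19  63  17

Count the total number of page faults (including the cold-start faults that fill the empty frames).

6

52 -> miss, frames [52]
48 -> miss, frames [52, 48]
52 -> hit
48 -> hit
17 -> miss, frames [52, 48, 17]
52 -> hit
87 -> miss, frames [52, 48, 17, 87]
19 -> miss, frames [52, 48, 17, 87, 19]
87 -> hit
19 -> hit
17 -> hit
19 -> hit
52 -> hit
19 -> hit
48 -> hit
87 -> hit
48 -> hit
19 -> hit
17 -> hit
19 -> hit
63 -> miss, evict 19, frames [52, 48, 17, 87, 63]
17 -> hit
Page faults: 6.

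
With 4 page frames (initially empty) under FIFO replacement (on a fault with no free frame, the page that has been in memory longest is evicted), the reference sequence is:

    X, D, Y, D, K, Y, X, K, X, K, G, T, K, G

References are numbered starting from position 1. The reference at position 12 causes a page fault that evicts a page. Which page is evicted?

D

pos 1: X → miss, frames [X]
pos 2: D → miss, frames [X, D]
pos 3: Y → miss, frames [X, D, Y]
pos 4: D → hit
pos 5: K → miss, frames [X, D, Y, K]
pos 6: Y → hit
pos 7: X → hit
pos 8: K → hit
pos 9: X → hit
pos 10: K → hit
pos 11: G → miss, evict X, frames [D, Y, K, G]
pos 12: T → miss, evict D, frames [Y, K, G, T]
At position 12, page D is evicted.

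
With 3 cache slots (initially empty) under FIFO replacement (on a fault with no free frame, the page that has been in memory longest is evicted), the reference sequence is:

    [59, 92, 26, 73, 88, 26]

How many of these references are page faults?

59 → miss, frames [59]
92 → miss, frames [59, 92]
26 → miss, frames [59, 92, 26]
73 → miss, evict 59, frames [92, 26, 73]
88 → miss, evict 92, frames [26, 73, 88]
26 → hit
Page faults: 5.

5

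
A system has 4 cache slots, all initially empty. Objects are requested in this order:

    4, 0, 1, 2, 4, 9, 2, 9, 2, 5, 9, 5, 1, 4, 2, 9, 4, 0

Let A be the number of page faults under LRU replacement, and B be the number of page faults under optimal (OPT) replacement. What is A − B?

3

Under LRU: F F F F . F . . . F . . F F F F . F → 11 faults.
Under OPT: F F F F . F . . . F . . . . F . . F → 8 faults.
A − B = 11 − 8 = 3.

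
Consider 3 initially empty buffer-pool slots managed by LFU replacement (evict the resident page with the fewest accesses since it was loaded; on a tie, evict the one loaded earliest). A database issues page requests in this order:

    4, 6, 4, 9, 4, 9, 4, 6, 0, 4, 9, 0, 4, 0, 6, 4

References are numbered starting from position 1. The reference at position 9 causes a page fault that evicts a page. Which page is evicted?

pos 1: 4: miss, frames [4]
pos 2: 6: miss, frames [4, 6]
pos 3: 4: hit
pos 4: 9: miss, frames [4, 6, 9]
pos 5: 4: hit
pos 6: 9: hit
pos 7: 4: hit
pos 8: 6: hit
pos 9: 0: miss, evict 6, frames [4, 9, 0]
At position 9, page 6 is evicted.

6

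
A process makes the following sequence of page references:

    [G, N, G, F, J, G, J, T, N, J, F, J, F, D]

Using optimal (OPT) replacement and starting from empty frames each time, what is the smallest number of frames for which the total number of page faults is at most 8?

f=1: 14 faults
f=2: 8 faults
f=3: 7 faults
f=4: 6 faults
f=5: 6 faults
f=6: 6 faults
Smallest f with faults ≤ 8 is 2.

2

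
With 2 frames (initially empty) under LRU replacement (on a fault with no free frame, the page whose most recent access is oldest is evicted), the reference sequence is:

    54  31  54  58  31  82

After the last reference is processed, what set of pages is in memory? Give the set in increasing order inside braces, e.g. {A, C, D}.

{31, 82}

54: miss, frames (54)
31: miss, frames (54 31)
54: hit
58: miss, evict 31, frames (54 58)
31: miss, evict 54, frames (58 31)
82: miss, evict 58, frames (31 82)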